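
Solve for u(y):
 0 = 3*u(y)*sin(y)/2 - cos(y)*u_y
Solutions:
 u(y) = C1/cos(y)^(3/2)


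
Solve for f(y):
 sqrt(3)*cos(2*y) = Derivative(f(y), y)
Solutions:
 f(y) = C1 + sqrt(3)*sin(2*y)/2


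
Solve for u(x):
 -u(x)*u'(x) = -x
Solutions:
 u(x) = -sqrt(C1 + x^2)
 u(x) = sqrt(C1 + x^2)


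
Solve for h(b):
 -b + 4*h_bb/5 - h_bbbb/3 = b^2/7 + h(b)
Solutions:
 h(b) = -b^2/7 - b + (C1*sin(3^(1/4)*b*sin(atan(sqrt(39)/6)/2)) + C2*cos(3^(1/4)*b*sin(atan(sqrt(39)/6)/2)))*exp(-3^(1/4)*b*cos(atan(sqrt(39)/6)/2)) + (C3*sin(3^(1/4)*b*sin(atan(sqrt(39)/6)/2)) + C4*cos(3^(1/4)*b*sin(atan(sqrt(39)/6)/2)))*exp(3^(1/4)*b*cos(atan(sqrt(39)/6)/2)) - 8/35


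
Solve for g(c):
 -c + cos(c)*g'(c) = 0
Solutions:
 g(c) = C1 + Integral(c/cos(c), c)


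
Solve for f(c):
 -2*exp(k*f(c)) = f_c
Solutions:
 f(c) = Piecewise((log(1/(C1*k + 2*c*k))/k, Ne(k, 0)), (nan, True))
 f(c) = Piecewise((C1 - 2*c, Eq(k, 0)), (nan, True))


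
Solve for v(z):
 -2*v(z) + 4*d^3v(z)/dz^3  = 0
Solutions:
 v(z) = C3*exp(2^(2/3)*z/2) + (C1*sin(2^(2/3)*sqrt(3)*z/4) + C2*cos(2^(2/3)*sqrt(3)*z/4))*exp(-2^(2/3)*z/4)


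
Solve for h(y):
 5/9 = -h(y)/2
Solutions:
 h(y) = -10/9


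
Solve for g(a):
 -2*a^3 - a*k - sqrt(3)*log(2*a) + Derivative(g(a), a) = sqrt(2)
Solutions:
 g(a) = C1 + a^4/2 + a^2*k/2 + sqrt(3)*a*log(a) - sqrt(3)*a + sqrt(3)*a*log(2) + sqrt(2)*a


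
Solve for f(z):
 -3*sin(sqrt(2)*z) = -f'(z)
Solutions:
 f(z) = C1 - 3*sqrt(2)*cos(sqrt(2)*z)/2


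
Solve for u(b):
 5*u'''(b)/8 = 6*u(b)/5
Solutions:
 u(b) = C3*exp(2*30^(1/3)*b/5) + (C1*sin(10^(1/3)*3^(5/6)*b/5) + C2*cos(10^(1/3)*3^(5/6)*b/5))*exp(-30^(1/3)*b/5)


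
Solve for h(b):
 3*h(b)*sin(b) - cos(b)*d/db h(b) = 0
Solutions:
 h(b) = C1/cos(b)^3


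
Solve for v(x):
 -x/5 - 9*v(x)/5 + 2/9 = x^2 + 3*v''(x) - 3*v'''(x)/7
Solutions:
 v(x) = C1*exp(x*(-10^(2/3)*7^(1/3)*(9*sqrt(1061) + 571)^(1/3) - 70*10^(1/3)*7^(2/3)/(9*sqrt(1061) + 571)^(1/3) + 140)/60)*sin(sqrt(3)*70^(1/3)*x*(-10^(1/3)*(9*sqrt(1061) + 571)^(1/3) + 70*7^(1/3)/(9*sqrt(1061) + 571)^(1/3))/60) + C2*exp(x*(-10^(2/3)*7^(1/3)*(9*sqrt(1061) + 571)^(1/3) - 70*10^(1/3)*7^(2/3)/(9*sqrt(1061) + 571)^(1/3) + 140)/60)*cos(sqrt(3)*70^(1/3)*x*(-10^(1/3)*(9*sqrt(1061) + 571)^(1/3) + 70*7^(1/3)/(9*sqrt(1061) + 571)^(1/3))/60) + C3*exp(x*(70*10^(1/3)*7^(2/3)/(9*sqrt(1061) + 571)^(1/3) + 70 + 10^(2/3)*7^(1/3)*(9*sqrt(1061) + 571)^(1/3))/30) - 5*x^2/9 - x/9 + 160/81


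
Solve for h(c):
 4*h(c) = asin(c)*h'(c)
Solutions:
 h(c) = C1*exp(4*Integral(1/asin(c), c))


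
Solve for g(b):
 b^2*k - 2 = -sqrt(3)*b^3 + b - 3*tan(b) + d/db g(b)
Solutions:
 g(b) = C1 + sqrt(3)*b^4/4 + b^3*k/3 - b^2/2 - 2*b - 3*log(cos(b))


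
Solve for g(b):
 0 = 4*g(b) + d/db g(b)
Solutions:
 g(b) = C1*exp(-4*b)


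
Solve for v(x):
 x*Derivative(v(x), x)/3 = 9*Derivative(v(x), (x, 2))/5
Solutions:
 v(x) = C1 + C2*erfi(sqrt(30)*x/18)


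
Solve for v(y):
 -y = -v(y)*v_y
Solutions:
 v(y) = -sqrt(C1 + y^2)
 v(y) = sqrt(C1 + y^2)


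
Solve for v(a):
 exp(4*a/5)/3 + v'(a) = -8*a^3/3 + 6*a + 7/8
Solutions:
 v(a) = C1 - 2*a^4/3 + 3*a^2 + 7*a/8 - 5*exp(4*a/5)/12


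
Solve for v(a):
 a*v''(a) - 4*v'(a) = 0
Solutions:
 v(a) = C1 + C2*a^5


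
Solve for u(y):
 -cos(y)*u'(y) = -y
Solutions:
 u(y) = C1 + Integral(y/cos(y), y)


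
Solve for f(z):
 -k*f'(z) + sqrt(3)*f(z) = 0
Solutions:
 f(z) = C1*exp(sqrt(3)*z/k)


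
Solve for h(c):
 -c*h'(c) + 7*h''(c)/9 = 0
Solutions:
 h(c) = C1 + C2*erfi(3*sqrt(14)*c/14)


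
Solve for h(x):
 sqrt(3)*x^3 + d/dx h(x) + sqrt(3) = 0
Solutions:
 h(x) = C1 - sqrt(3)*x^4/4 - sqrt(3)*x


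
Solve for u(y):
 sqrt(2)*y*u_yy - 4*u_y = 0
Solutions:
 u(y) = C1 + C2*y^(1 + 2*sqrt(2))


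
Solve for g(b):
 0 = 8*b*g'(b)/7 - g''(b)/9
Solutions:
 g(b) = C1 + C2*erfi(6*sqrt(7)*b/7)


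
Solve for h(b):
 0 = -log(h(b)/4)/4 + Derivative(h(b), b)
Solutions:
 4*Integral(1/(-log(_y) + 2*log(2)), (_y, h(b))) = C1 - b


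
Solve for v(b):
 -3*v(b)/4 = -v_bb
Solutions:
 v(b) = C1*exp(-sqrt(3)*b/2) + C2*exp(sqrt(3)*b/2)


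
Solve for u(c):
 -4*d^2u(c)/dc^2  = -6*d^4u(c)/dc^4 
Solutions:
 u(c) = C1 + C2*c + C3*exp(-sqrt(6)*c/3) + C4*exp(sqrt(6)*c/3)


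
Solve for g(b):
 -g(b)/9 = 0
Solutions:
 g(b) = 0


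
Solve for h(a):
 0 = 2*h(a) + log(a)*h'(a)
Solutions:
 h(a) = C1*exp(-2*li(a))


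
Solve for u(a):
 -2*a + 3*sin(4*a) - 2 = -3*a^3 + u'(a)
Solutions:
 u(a) = C1 + 3*a^4/4 - a^2 - 2*a - 3*cos(4*a)/4


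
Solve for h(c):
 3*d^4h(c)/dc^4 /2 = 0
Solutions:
 h(c) = C1 + C2*c + C3*c^2 + C4*c^3


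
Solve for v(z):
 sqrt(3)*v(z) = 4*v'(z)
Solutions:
 v(z) = C1*exp(sqrt(3)*z/4)


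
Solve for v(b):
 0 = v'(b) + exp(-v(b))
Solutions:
 v(b) = log(C1 - b)


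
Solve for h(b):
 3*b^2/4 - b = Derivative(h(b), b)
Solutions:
 h(b) = C1 + b^3/4 - b^2/2


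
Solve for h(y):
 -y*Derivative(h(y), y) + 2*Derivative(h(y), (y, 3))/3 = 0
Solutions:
 h(y) = C1 + Integral(C2*airyai(2^(2/3)*3^(1/3)*y/2) + C3*airybi(2^(2/3)*3^(1/3)*y/2), y)


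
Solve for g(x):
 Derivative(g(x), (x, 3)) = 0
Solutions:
 g(x) = C1 + C2*x + C3*x^2


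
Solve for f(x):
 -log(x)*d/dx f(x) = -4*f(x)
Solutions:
 f(x) = C1*exp(4*li(x))


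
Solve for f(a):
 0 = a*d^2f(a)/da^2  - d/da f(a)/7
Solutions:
 f(a) = C1 + C2*a^(8/7)


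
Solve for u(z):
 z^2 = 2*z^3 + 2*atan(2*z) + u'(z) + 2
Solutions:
 u(z) = C1 - z^4/2 + z^3/3 - 2*z*atan(2*z) - 2*z + log(4*z^2 + 1)/2


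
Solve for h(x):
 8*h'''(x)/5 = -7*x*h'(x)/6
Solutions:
 h(x) = C1 + Integral(C2*airyai(-35^(1/3)*6^(2/3)*x/12) + C3*airybi(-35^(1/3)*6^(2/3)*x/12), x)


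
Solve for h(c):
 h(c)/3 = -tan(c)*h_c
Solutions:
 h(c) = C1/sin(c)^(1/3)


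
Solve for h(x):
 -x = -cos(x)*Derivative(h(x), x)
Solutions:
 h(x) = C1 + Integral(x/cos(x), x)


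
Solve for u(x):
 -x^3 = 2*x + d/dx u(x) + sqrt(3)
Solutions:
 u(x) = C1 - x^4/4 - x^2 - sqrt(3)*x


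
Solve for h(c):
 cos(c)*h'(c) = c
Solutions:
 h(c) = C1 + Integral(c/cos(c), c)


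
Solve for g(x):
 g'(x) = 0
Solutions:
 g(x) = C1


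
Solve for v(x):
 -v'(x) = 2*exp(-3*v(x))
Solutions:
 v(x) = log(C1 - 6*x)/3
 v(x) = log((-3^(1/3) - 3^(5/6)*I)*(C1 - 2*x)^(1/3)/2)
 v(x) = log((-3^(1/3) + 3^(5/6)*I)*(C1 - 2*x)^(1/3)/2)


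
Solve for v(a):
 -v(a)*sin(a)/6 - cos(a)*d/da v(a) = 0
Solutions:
 v(a) = C1*cos(a)^(1/6)


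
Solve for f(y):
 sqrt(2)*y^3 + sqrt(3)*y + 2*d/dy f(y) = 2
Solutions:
 f(y) = C1 - sqrt(2)*y^4/8 - sqrt(3)*y^2/4 + y


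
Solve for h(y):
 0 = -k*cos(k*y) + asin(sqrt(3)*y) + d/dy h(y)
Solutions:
 h(y) = C1 + k*Piecewise((sin(k*y)/k, Ne(k, 0)), (y, True)) - y*asin(sqrt(3)*y) - sqrt(3)*sqrt(1 - 3*y^2)/3


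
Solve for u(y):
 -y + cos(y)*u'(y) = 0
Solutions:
 u(y) = C1 + Integral(y/cos(y), y)


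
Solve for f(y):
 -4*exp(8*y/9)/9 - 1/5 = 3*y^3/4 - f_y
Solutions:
 f(y) = C1 + 3*y^4/16 + y/5 + exp(8*y/9)/2


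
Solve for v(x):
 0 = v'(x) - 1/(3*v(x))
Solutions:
 v(x) = -sqrt(C1 + 6*x)/3
 v(x) = sqrt(C1 + 6*x)/3


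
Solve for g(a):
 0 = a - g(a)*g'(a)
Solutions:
 g(a) = -sqrt(C1 + a^2)
 g(a) = sqrt(C1 + a^2)


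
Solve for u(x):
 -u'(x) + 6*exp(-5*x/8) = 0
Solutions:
 u(x) = C1 - 48*exp(-5*x/8)/5


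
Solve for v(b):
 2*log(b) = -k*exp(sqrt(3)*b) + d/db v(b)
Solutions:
 v(b) = C1 + 2*b*log(b) - 2*b + sqrt(3)*k*exp(sqrt(3)*b)/3


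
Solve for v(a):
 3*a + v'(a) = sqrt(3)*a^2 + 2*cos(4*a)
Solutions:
 v(a) = C1 + sqrt(3)*a^3/3 - 3*a^2/2 + sin(4*a)/2


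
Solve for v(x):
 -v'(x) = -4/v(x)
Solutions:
 v(x) = -sqrt(C1 + 8*x)
 v(x) = sqrt(C1 + 8*x)


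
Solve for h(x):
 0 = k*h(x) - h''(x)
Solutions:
 h(x) = C1*exp(-sqrt(k)*x) + C2*exp(sqrt(k)*x)


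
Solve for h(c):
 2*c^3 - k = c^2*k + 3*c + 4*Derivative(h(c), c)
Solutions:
 h(c) = C1 + c^4/8 - c^3*k/12 - 3*c^2/8 - c*k/4


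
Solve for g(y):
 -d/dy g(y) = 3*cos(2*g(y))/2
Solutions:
 g(y) = -asin((C1 + exp(6*y))/(C1 - exp(6*y)))/2 + pi/2
 g(y) = asin((C1 + exp(6*y))/(C1 - exp(6*y)))/2


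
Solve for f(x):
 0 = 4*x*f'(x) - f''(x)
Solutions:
 f(x) = C1 + C2*erfi(sqrt(2)*x)


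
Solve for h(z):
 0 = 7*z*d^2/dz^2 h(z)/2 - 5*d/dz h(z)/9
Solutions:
 h(z) = C1 + C2*z^(73/63)


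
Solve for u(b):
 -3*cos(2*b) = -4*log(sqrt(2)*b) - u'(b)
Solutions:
 u(b) = C1 - 4*b*log(b) - 2*b*log(2) + 4*b + 3*sin(2*b)/2


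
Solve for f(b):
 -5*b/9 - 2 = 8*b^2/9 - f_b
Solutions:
 f(b) = C1 + 8*b^3/27 + 5*b^2/18 + 2*b


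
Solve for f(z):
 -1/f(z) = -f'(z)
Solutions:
 f(z) = -sqrt(C1 + 2*z)
 f(z) = sqrt(C1 + 2*z)


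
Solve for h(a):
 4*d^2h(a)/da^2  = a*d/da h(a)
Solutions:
 h(a) = C1 + C2*erfi(sqrt(2)*a/4)


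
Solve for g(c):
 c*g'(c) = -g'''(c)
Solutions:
 g(c) = C1 + Integral(C2*airyai(-c) + C3*airybi(-c), c)


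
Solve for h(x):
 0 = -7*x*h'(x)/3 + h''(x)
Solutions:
 h(x) = C1 + C2*erfi(sqrt(42)*x/6)


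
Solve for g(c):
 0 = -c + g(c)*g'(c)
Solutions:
 g(c) = -sqrt(C1 + c^2)
 g(c) = sqrt(C1 + c^2)


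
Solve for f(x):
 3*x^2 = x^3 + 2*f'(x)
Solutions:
 f(x) = C1 - x^4/8 + x^3/2


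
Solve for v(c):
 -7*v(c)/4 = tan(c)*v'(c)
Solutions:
 v(c) = C1/sin(c)^(7/4)


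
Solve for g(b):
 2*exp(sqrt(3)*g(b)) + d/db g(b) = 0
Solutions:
 g(b) = sqrt(3)*(2*log(1/(C1 + 2*b)) - log(3))/6


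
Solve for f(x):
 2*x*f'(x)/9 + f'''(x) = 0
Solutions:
 f(x) = C1 + Integral(C2*airyai(-6^(1/3)*x/3) + C3*airybi(-6^(1/3)*x/3), x)


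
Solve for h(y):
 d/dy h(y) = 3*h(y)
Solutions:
 h(y) = C1*exp(3*y)


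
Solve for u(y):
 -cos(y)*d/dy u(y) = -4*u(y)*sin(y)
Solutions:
 u(y) = C1/cos(y)^4


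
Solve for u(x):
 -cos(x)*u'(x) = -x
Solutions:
 u(x) = C1 + Integral(x/cos(x), x)


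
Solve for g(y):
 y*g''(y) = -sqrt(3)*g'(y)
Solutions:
 g(y) = C1 + C2*y^(1 - sqrt(3))


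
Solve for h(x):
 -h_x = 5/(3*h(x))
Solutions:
 h(x) = -sqrt(C1 - 30*x)/3
 h(x) = sqrt(C1 - 30*x)/3


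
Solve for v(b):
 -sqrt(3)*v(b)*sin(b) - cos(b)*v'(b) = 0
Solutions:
 v(b) = C1*cos(b)^(sqrt(3))


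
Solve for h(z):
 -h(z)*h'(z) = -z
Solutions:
 h(z) = -sqrt(C1 + z^2)
 h(z) = sqrt(C1 + z^2)


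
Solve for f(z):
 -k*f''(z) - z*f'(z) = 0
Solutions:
 f(z) = C1 + C2*sqrt(k)*erf(sqrt(2)*z*sqrt(1/k)/2)


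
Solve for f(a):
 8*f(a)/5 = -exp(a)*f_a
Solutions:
 f(a) = C1*exp(8*exp(-a)/5)


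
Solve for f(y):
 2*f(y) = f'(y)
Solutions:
 f(y) = C1*exp(2*y)


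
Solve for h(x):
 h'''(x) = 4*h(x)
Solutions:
 h(x) = C3*exp(2^(2/3)*x) + (C1*sin(2^(2/3)*sqrt(3)*x/2) + C2*cos(2^(2/3)*sqrt(3)*x/2))*exp(-2^(2/3)*x/2)


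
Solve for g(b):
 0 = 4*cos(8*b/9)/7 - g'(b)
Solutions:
 g(b) = C1 + 9*sin(8*b/9)/14


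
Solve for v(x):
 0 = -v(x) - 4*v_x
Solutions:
 v(x) = C1*exp(-x/4)


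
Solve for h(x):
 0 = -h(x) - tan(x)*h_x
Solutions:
 h(x) = C1/sin(x)


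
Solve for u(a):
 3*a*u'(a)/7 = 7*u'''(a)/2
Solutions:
 u(a) = C1 + Integral(C2*airyai(42^(1/3)*a/7) + C3*airybi(42^(1/3)*a/7), a)


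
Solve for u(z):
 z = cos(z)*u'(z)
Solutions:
 u(z) = C1 + Integral(z/cos(z), z)


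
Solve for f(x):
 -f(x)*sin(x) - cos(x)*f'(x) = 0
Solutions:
 f(x) = C1*cos(x)


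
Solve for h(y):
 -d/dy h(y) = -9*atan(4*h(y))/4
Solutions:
 Integral(1/atan(4*_y), (_y, h(y))) = C1 + 9*y/4


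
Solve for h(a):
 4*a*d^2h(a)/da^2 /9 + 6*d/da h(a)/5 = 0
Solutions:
 h(a) = C1 + C2/a^(17/10)


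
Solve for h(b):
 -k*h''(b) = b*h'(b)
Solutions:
 h(b) = C1 + C2*sqrt(k)*erf(sqrt(2)*b*sqrt(1/k)/2)


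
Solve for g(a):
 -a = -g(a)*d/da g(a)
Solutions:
 g(a) = -sqrt(C1 + a^2)
 g(a) = sqrt(C1 + a^2)


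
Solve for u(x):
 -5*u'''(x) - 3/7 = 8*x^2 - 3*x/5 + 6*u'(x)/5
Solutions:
 u(x) = C1 + C2*sin(sqrt(6)*x/5) + C3*cos(sqrt(6)*x/5) - 20*x^3/9 + x^2/4 + 6955*x/126


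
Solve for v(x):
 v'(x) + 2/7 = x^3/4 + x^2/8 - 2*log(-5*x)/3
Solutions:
 v(x) = C1 + x^4/16 + x^3/24 - 2*x*log(-x)/3 + 2*x*(4 - 7*log(5))/21


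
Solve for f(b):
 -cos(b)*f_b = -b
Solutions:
 f(b) = C1 + Integral(b/cos(b), b)


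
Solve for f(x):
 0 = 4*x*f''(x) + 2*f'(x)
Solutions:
 f(x) = C1 + C2*sqrt(x)


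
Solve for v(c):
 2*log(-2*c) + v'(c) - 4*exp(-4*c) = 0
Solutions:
 v(c) = C1 - 2*c*log(-c) + 2*c*(1 - log(2)) - exp(-4*c)


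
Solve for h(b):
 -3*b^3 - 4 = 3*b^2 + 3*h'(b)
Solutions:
 h(b) = C1 - b^4/4 - b^3/3 - 4*b/3


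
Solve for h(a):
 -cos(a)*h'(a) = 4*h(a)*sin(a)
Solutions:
 h(a) = C1*cos(a)^4


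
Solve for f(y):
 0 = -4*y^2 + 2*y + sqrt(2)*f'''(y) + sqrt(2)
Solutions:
 f(y) = C1 + C2*y + C3*y^2 + sqrt(2)*y^5/30 - sqrt(2)*y^4/24 - y^3/6


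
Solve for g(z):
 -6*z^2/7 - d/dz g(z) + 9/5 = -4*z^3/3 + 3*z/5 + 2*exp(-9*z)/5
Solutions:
 g(z) = C1 + z^4/3 - 2*z^3/7 - 3*z^2/10 + 9*z/5 + 2*exp(-9*z)/45


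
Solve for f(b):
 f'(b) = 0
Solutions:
 f(b) = C1


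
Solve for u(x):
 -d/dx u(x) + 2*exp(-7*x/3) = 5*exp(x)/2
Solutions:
 u(x) = C1 - 5*exp(x)/2 - 6*exp(-7*x/3)/7


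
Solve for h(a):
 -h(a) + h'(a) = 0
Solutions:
 h(a) = C1*exp(a)


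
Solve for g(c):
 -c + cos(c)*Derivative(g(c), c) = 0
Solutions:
 g(c) = C1 + Integral(c/cos(c), c)


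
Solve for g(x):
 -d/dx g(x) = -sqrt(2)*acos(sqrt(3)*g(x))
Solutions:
 Integral(1/acos(sqrt(3)*_y), (_y, g(x))) = C1 + sqrt(2)*x


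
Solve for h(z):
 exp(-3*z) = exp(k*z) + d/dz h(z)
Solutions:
 h(z) = C1 - exp(-3*z)/3 - exp(k*z)/k


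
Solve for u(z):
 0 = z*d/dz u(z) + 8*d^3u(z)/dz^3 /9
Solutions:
 u(z) = C1 + Integral(C2*airyai(-3^(2/3)*z/2) + C3*airybi(-3^(2/3)*z/2), z)


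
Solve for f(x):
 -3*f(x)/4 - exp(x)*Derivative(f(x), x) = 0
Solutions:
 f(x) = C1*exp(3*exp(-x)/4)


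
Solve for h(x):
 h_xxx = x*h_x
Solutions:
 h(x) = C1 + Integral(C2*airyai(x) + C3*airybi(x), x)


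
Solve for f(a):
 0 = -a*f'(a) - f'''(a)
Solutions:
 f(a) = C1 + Integral(C2*airyai(-a) + C3*airybi(-a), a)


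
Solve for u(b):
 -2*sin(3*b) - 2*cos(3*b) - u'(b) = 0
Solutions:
 u(b) = C1 + 2*sqrt(2)*cos(3*b + pi/4)/3


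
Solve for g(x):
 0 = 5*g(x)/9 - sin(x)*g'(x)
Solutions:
 g(x) = C1*(cos(x) - 1)^(5/18)/(cos(x) + 1)^(5/18)


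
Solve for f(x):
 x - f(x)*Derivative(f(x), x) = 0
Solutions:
 f(x) = -sqrt(C1 + x^2)
 f(x) = sqrt(C1 + x^2)


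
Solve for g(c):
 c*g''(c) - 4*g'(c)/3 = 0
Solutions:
 g(c) = C1 + C2*c^(7/3)


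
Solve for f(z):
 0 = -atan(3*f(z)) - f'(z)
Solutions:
 Integral(1/atan(3*_y), (_y, f(z))) = C1 - z


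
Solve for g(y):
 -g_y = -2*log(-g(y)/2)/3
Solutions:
 -3*Integral(1/(log(-_y) - log(2)), (_y, g(y)))/2 = C1 - y


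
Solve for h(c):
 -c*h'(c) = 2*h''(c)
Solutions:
 h(c) = C1 + C2*erf(c/2)


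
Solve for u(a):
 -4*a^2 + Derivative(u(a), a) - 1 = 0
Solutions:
 u(a) = C1 + 4*a^3/3 + a


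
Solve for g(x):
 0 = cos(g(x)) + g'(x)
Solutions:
 g(x) = pi - asin((C1 + exp(2*x))/(C1 - exp(2*x)))
 g(x) = asin((C1 + exp(2*x))/(C1 - exp(2*x)))


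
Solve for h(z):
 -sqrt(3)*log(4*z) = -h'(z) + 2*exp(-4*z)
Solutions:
 h(z) = C1 + sqrt(3)*z*log(z) + sqrt(3)*z*(-1 + 2*log(2)) - exp(-4*z)/2


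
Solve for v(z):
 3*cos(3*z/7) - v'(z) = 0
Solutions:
 v(z) = C1 + 7*sin(3*z/7)


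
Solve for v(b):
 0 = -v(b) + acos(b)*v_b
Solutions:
 v(b) = C1*exp(Integral(1/acos(b), b))


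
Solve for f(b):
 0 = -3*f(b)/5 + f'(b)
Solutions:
 f(b) = C1*exp(3*b/5)


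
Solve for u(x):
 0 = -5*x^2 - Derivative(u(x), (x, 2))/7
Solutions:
 u(x) = C1 + C2*x - 35*x^4/12


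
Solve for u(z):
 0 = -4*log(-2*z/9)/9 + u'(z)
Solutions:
 u(z) = C1 + 4*z*log(-z)/9 + 4*z*(-2*log(3) - 1 + log(2))/9


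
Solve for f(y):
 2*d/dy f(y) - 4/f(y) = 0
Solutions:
 f(y) = -sqrt(C1 + 4*y)
 f(y) = sqrt(C1 + 4*y)


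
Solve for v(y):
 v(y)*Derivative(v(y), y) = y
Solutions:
 v(y) = -sqrt(C1 + y^2)
 v(y) = sqrt(C1 + y^2)


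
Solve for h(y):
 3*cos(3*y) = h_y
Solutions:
 h(y) = C1 + sin(3*y)


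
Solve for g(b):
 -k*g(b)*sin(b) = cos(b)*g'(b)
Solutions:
 g(b) = C1*exp(k*log(cos(b)))


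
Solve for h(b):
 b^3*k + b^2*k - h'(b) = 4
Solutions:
 h(b) = C1 + b^4*k/4 + b^3*k/3 - 4*b


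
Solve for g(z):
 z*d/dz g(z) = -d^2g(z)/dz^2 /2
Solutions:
 g(z) = C1 + C2*erf(z)


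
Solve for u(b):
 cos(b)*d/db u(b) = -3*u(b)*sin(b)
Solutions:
 u(b) = C1*cos(b)^3


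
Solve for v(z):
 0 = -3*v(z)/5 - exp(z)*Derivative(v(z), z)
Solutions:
 v(z) = C1*exp(3*exp(-z)/5)


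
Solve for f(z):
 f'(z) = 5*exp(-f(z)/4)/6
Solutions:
 f(z) = 4*log(C1 + 5*z/24)


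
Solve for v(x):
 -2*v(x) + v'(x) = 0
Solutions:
 v(x) = C1*exp(2*x)


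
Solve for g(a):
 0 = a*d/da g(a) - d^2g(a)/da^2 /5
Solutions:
 g(a) = C1 + C2*erfi(sqrt(10)*a/2)


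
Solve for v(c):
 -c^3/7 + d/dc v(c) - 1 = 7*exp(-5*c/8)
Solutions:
 v(c) = C1 + c^4/28 + c - 56*exp(-5*c/8)/5


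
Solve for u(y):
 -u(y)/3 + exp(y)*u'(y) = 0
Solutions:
 u(y) = C1*exp(-exp(-y)/3)


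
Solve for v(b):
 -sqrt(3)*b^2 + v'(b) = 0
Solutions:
 v(b) = C1 + sqrt(3)*b^3/3


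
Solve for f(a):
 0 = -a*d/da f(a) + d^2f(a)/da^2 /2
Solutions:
 f(a) = C1 + C2*erfi(a)


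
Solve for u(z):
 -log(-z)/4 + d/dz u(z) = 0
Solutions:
 u(z) = C1 + z*log(-z)/4 - z/4


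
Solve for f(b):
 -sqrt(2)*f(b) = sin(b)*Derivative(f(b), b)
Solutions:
 f(b) = C1*(cos(b) + 1)^(sqrt(2)/2)/(cos(b) - 1)^(sqrt(2)/2)


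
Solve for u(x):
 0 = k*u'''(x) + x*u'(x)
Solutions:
 u(x) = C1 + Integral(C2*airyai(x*(-1/k)^(1/3)) + C3*airybi(x*(-1/k)^(1/3)), x)


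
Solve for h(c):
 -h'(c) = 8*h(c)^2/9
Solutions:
 h(c) = 9/(C1 + 8*c)


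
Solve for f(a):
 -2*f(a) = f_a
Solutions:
 f(a) = C1*exp(-2*a)


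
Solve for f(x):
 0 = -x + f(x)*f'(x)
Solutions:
 f(x) = -sqrt(C1 + x^2)
 f(x) = sqrt(C1 + x^2)


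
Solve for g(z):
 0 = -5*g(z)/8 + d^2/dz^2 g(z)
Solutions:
 g(z) = C1*exp(-sqrt(10)*z/4) + C2*exp(sqrt(10)*z/4)


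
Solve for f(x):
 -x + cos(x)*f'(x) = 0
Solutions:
 f(x) = C1 + Integral(x/cos(x), x)


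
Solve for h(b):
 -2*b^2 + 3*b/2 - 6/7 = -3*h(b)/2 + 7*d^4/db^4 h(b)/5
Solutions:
 h(b) = C1*exp(-14^(3/4)*15^(1/4)*b/14) + C2*exp(14^(3/4)*15^(1/4)*b/14) + C3*sin(14^(3/4)*15^(1/4)*b/14) + C4*cos(14^(3/4)*15^(1/4)*b/14) + 4*b^2/3 - b + 4/7


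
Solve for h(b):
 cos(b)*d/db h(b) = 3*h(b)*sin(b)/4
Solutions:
 h(b) = C1/cos(b)^(3/4)


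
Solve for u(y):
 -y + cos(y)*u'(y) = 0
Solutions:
 u(y) = C1 + Integral(y/cos(y), y)


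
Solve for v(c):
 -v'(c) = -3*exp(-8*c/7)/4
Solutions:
 v(c) = C1 - 21*exp(-8*c/7)/32


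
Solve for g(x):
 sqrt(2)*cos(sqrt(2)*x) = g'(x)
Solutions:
 g(x) = C1 + sin(sqrt(2)*x)


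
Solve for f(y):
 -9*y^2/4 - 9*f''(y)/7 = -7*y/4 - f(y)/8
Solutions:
 f(y) = C1*exp(-sqrt(14)*y/12) + C2*exp(sqrt(14)*y/12) + 18*y^2 - 14*y + 2592/7


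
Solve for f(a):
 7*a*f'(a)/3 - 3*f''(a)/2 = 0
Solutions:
 f(a) = C1 + C2*erfi(sqrt(7)*a/3)


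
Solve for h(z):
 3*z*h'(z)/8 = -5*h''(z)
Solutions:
 h(z) = C1 + C2*erf(sqrt(15)*z/20)


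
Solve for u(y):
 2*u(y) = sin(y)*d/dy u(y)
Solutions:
 u(y) = C1*(cos(y) - 1)/(cos(y) + 1)


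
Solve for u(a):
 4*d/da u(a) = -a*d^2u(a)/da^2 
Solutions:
 u(a) = C1 + C2/a^3


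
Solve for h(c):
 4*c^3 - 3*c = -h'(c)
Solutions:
 h(c) = C1 - c^4 + 3*c^2/2


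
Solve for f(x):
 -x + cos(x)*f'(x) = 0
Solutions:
 f(x) = C1 + Integral(x/cos(x), x)


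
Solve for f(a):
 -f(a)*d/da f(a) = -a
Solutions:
 f(a) = -sqrt(C1 + a^2)
 f(a) = sqrt(C1 + a^2)


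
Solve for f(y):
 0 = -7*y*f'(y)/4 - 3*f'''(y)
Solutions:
 f(y) = C1 + Integral(C2*airyai(-126^(1/3)*y/6) + C3*airybi(-126^(1/3)*y/6), y)


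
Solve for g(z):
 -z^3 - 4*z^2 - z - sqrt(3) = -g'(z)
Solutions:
 g(z) = C1 + z^4/4 + 4*z^3/3 + z^2/2 + sqrt(3)*z


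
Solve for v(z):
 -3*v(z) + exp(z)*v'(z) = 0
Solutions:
 v(z) = C1*exp(-3*exp(-z))


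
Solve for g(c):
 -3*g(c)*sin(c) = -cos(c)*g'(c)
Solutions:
 g(c) = C1/cos(c)^3


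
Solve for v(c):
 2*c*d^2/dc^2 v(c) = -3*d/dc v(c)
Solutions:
 v(c) = C1 + C2/sqrt(c)


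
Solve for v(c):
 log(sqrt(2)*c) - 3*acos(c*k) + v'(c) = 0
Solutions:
 v(c) = C1 - c*log(c) - c*log(2)/2 + c + 3*Piecewise((c*acos(c*k) - sqrt(-c^2*k^2 + 1)/k, Ne(k, 0)), (pi*c/2, True))


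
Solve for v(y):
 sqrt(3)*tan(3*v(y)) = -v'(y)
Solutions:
 v(y) = -asin(C1*exp(-3*sqrt(3)*y))/3 + pi/3
 v(y) = asin(C1*exp(-3*sqrt(3)*y))/3


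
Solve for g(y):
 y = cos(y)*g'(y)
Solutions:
 g(y) = C1 + Integral(y/cos(y), y)


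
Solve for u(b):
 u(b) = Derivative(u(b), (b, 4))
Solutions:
 u(b) = C1*exp(-b) + C2*exp(b) + C3*sin(b) + C4*cos(b)


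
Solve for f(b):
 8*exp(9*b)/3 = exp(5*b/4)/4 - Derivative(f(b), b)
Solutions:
 f(b) = C1 + exp(5*b/4)/5 - 8*exp(9*b)/27


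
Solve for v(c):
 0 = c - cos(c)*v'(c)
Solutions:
 v(c) = C1 + Integral(c/cos(c), c)


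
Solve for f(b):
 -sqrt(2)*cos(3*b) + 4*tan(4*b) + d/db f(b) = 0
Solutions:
 f(b) = C1 + log(cos(4*b)) + sqrt(2)*sin(3*b)/3


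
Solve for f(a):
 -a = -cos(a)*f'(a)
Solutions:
 f(a) = C1 + Integral(a/cos(a), a)


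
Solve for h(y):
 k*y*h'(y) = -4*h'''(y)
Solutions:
 h(y) = C1 + Integral(C2*airyai(2^(1/3)*y*(-k)^(1/3)/2) + C3*airybi(2^(1/3)*y*(-k)^(1/3)/2), y)


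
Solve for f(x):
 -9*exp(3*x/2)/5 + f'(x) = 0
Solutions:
 f(x) = C1 + 6*exp(3*x/2)/5


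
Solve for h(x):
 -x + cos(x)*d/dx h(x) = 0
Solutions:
 h(x) = C1 + Integral(x/cos(x), x)


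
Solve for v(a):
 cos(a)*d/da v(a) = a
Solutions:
 v(a) = C1 + Integral(a/cos(a), a)


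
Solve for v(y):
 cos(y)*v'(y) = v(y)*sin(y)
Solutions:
 v(y) = C1/cos(y)


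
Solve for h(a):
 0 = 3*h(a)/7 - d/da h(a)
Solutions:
 h(a) = C1*exp(3*a/7)


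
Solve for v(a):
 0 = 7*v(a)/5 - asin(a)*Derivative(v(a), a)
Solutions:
 v(a) = C1*exp(7*Integral(1/asin(a), a)/5)


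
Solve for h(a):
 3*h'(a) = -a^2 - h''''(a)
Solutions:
 h(a) = C1 + C4*exp(-3^(1/3)*a) - a^3/9 + (C2*sin(3^(5/6)*a/2) + C3*cos(3^(5/6)*a/2))*exp(3^(1/3)*a/2)


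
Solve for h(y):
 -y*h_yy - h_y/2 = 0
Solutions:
 h(y) = C1 + C2*sqrt(y)


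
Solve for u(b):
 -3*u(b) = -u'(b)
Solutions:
 u(b) = C1*exp(3*b)


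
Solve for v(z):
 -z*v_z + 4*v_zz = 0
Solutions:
 v(z) = C1 + C2*erfi(sqrt(2)*z/4)


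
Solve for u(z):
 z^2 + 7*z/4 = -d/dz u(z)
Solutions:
 u(z) = C1 - z^3/3 - 7*z^2/8


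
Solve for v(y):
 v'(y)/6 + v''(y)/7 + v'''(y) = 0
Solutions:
 v(y) = C1 + (C2*sin(sqrt(285)*y/42) + C3*cos(sqrt(285)*y/42))*exp(-y/14)


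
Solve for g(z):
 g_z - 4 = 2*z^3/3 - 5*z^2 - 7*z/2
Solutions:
 g(z) = C1 + z^4/6 - 5*z^3/3 - 7*z^2/4 + 4*z


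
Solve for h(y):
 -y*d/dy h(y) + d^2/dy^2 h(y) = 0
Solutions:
 h(y) = C1 + C2*erfi(sqrt(2)*y/2)


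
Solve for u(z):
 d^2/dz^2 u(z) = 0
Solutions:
 u(z) = C1 + C2*z


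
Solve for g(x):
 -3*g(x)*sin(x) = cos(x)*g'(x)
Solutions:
 g(x) = C1*cos(x)^3


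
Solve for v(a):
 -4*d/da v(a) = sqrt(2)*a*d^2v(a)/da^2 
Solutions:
 v(a) = C1 + C2*a^(1 - 2*sqrt(2))


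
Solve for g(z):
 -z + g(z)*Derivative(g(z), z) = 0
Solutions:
 g(z) = -sqrt(C1 + z^2)
 g(z) = sqrt(C1 + z^2)


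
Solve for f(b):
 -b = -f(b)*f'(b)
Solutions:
 f(b) = -sqrt(C1 + b^2)
 f(b) = sqrt(C1 + b^2)


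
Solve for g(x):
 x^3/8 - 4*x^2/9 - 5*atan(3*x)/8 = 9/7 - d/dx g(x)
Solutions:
 g(x) = C1 - x^4/32 + 4*x^3/27 + 5*x*atan(3*x)/8 + 9*x/7 - 5*log(9*x^2 + 1)/48


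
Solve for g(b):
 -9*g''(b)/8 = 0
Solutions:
 g(b) = C1 + C2*b


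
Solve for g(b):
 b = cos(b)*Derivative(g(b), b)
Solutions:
 g(b) = C1 + Integral(b/cos(b), b)


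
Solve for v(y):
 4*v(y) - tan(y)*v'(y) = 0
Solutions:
 v(y) = C1*sin(y)^4


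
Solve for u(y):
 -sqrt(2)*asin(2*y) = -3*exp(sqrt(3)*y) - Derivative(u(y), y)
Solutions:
 u(y) = C1 + sqrt(2)*(y*asin(2*y) + sqrt(1 - 4*y^2)/2) - sqrt(3)*exp(sqrt(3)*y)


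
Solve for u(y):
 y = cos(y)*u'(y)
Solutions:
 u(y) = C1 + Integral(y/cos(y), y)


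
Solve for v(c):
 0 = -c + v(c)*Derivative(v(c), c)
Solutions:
 v(c) = -sqrt(C1 + c^2)
 v(c) = sqrt(C1 + c^2)


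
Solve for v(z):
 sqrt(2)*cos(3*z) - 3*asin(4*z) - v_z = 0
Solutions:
 v(z) = C1 - 3*z*asin(4*z) - 3*sqrt(1 - 16*z^2)/4 + sqrt(2)*sin(3*z)/3


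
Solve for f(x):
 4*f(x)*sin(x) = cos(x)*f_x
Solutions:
 f(x) = C1/cos(x)^4


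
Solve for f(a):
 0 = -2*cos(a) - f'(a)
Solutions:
 f(a) = C1 - 2*sin(a)


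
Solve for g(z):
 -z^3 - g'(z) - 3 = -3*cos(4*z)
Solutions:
 g(z) = C1 - z^4/4 - 3*z + 3*sin(4*z)/4


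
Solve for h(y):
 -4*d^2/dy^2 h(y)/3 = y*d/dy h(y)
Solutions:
 h(y) = C1 + C2*erf(sqrt(6)*y/4)


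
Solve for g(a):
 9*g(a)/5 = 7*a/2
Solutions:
 g(a) = 35*a/18


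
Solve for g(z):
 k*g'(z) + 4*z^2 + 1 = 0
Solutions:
 g(z) = C1 - 4*z^3/(3*k) - z/k


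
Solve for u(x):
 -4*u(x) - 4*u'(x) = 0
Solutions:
 u(x) = C1*exp(-x)


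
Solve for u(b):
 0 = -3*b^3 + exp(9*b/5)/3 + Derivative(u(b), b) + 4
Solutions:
 u(b) = C1 + 3*b^4/4 - 4*b - 5*exp(9*b/5)/27


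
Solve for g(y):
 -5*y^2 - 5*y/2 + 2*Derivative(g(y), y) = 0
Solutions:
 g(y) = C1 + 5*y^3/6 + 5*y^2/8


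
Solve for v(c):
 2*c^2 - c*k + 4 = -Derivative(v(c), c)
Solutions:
 v(c) = C1 - 2*c^3/3 + c^2*k/2 - 4*c


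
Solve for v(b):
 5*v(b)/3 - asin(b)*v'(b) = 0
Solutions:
 v(b) = C1*exp(5*Integral(1/asin(b), b)/3)


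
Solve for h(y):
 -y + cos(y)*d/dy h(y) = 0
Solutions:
 h(y) = C1 + Integral(y/cos(y), y)


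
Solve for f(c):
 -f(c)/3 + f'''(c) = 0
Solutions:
 f(c) = C3*exp(3^(2/3)*c/3) + (C1*sin(3^(1/6)*c/2) + C2*cos(3^(1/6)*c/2))*exp(-3^(2/3)*c/6)


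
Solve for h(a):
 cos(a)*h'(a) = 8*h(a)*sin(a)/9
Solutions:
 h(a) = C1/cos(a)^(8/9)


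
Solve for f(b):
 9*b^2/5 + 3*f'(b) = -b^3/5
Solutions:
 f(b) = C1 - b^4/60 - b^3/5


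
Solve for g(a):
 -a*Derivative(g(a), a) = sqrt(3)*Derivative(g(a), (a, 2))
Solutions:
 g(a) = C1 + C2*erf(sqrt(2)*3^(3/4)*a/6)


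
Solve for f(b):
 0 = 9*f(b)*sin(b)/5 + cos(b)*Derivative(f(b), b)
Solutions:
 f(b) = C1*cos(b)^(9/5)


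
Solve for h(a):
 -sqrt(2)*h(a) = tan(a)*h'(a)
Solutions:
 h(a) = C1/sin(a)^(sqrt(2))


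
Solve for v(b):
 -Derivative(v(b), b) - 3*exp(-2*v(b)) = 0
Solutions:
 v(b) = log(-sqrt(C1 - 6*b))
 v(b) = log(C1 - 6*b)/2


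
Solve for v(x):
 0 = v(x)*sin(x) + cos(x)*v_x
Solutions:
 v(x) = C1*cos(x)


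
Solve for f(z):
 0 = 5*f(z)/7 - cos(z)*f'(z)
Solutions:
 f(z) = C1*(sin(z) + 1)^(5/14)/(sin(z) - 1)^(5/14)


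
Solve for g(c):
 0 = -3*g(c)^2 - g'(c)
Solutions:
 g(c) = 1/(C1 + 3*c)


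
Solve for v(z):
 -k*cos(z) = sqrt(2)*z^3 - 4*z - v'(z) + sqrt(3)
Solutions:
 v(z) = C1 + k*sin(z) + sqrt(2)*z^4/4 - 2*z^2 + sqrt(3)*z


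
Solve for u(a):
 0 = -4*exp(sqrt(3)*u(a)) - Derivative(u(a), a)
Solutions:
 u(a) = sqrt(3)*(2*log(1/(C1 + 4*a)) - log(3))/6


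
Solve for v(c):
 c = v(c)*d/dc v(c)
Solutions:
 v(c) = -sqrt(C1 + c^2)
 v(c) = sqrt(C1 + c^2)


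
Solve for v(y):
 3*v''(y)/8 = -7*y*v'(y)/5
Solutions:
 v(y) = C1 + C2*erf(2*sqrt(105)*y/15)


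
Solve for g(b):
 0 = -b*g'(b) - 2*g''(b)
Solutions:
 g(b) = C1 + C2*erf(b/2)


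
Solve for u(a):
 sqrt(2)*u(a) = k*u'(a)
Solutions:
 u(a) = C1*exp(sqrt(2)*a/k)


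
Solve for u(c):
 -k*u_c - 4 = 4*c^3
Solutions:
 u(c) = C1 - c^4/k - 4*c/k


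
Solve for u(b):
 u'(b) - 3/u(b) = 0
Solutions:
 u(b) = -sqrt(C1 + 6*b)
 u(b) = sqrt(C1 + 6*b)


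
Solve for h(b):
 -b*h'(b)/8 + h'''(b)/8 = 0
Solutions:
 h(b) = C1 + Integral(C2*airyai(b) + C3*airybi(b), b)


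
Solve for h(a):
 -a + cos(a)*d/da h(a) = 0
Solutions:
 h(a) = C1 + Integral(a/cos(a), a)


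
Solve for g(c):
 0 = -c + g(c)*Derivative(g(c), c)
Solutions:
 g(c) = -sqrt(C1 + c^2)
 g(c) = sqrt(C1 + c^2)


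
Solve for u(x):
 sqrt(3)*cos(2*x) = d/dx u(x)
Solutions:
 u(x) = C1 + sqrt(3)*sin(2*x)/2


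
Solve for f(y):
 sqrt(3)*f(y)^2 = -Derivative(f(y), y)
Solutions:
 f(y) = 1/(C1 + sqrt(3)*y)


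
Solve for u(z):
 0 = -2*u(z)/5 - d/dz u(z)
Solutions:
 u(z) = C1*exp(-2*z/5)


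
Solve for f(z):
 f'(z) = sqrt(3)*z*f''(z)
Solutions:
 f(z) = C1 + C2*z^(sqrt(3)/3 + 1)


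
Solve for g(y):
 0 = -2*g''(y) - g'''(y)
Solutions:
 g(y) = C1 + C2*y + C3*exp(-2*y)


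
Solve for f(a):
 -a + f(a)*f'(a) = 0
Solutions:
 f(a) = -sqrt(C1 + a^2)
 f(a) = sqrt(C1 + a^2)


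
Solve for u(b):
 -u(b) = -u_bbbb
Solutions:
 u(b) = C1*exp(-b) + C2*exp(b) + C3*sin(b) + C4*cos(b)


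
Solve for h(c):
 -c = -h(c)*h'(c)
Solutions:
 h(c) = -sqrt(C1 + c^2)
 h(c) = sqrt(C1 + c^2)


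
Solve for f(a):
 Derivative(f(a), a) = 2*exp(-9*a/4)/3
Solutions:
 f(a) = C1 - 8*exp(-9*a/4)/27


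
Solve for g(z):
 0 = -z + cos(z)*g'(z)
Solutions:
 g(z) = C1 + Integral(z/cos(z), z)


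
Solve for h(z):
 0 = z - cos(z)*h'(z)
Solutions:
 h(z) = C1 + Integral(z/cos(z), z)


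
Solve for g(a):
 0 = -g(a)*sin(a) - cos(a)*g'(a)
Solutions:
 g(a) = C1*cos(a)


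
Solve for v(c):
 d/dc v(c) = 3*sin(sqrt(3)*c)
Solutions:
 v(c) = C1 - sqrt(3)*cos(sqrt(3)*c)


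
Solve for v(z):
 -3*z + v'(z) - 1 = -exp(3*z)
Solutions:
 v(z) = C1 + 3*z^2/2 + z - exp(3*z)/3


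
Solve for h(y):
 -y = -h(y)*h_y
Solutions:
 h(y) = -sqrt(C1 + y^2)
 h(y) = sqrt(C1 + y^2)


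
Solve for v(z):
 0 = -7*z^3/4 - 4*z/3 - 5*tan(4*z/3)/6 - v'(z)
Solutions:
 v(z) = C1 - 7*z^4/16 - 2*z^2/3 + 5*log(cos(4*z/3))/8


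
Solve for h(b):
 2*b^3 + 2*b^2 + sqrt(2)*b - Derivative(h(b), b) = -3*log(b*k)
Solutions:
 h(b) = C1 + b^4/2 + 2*b^3/3 + sqrt(2)*b^2/2 + 3*b*log(b*k) - 3*b


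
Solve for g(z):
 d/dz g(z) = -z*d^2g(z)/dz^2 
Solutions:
 g(z) = C1 + C2*log(z)


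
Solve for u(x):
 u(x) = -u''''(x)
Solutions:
 u(x) = (C1*sin(sqrt(2)*x/2) + C2*cos(sqrt(2)*x/2))*exp(-sqrt(2)*x/2) + (C3*sin(sqrt(2)*x/2) + C4*cos(sqrt(2)*x/2))*exp(sqrt(2)*x/2)


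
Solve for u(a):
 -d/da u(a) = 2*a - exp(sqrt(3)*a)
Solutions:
 u(a) = C1 - a^2 + sqrt(3)*exp(sqrt(3)*a)/3


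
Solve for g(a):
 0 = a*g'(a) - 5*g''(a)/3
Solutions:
 g(a) = C1 + C2*erfi(sqrt(30)*a/10)


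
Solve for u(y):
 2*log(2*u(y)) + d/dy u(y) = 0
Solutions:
 Integral(1/(log(_y) + log(2)), (_y, u(y)))/2 = C1 - y


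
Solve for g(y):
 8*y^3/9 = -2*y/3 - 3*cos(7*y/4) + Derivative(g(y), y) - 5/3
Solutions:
 g(y) = C1 + 2*y^4/9 + y^2/3 + 5*y/3 + 12*sin(7*y/4)/7


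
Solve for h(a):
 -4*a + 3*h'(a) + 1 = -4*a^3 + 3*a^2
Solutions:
 h(a) = C1 - a^4/3 + a^3/3 + 2*a^2/3 - a/3


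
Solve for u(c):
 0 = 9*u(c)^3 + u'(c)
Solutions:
 u(c) = -sqrt(2)*sqrt(-1/(C1 - 9*c))/2
 u(c) = sqrt(2)*sqrt(-1/(C1 - 9*c))/2


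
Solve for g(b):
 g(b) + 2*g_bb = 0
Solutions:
 g(b) = C1*sin(sqrt(2)*b/2) + C2*cos(sqrt(2)*b/2)


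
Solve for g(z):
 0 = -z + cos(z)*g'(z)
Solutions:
 g(z) = C1 + Integral(z/cos(z), z)


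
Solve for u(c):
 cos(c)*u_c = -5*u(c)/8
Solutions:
 u(c) = C1*(sin(c) - 1)^(5/16)/(sin(c) + 1)^(5/16)


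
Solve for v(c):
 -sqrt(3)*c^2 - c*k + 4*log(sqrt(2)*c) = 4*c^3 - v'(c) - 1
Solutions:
 v(c) = C1 + c^4 + sqrt(3)*c^3/3 + c^2*k/2 - 4*c*log(c) - c*log(4) + 3*c


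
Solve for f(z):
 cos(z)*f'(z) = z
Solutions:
 f(z) = C1 + Integral(z/cos(z), z)


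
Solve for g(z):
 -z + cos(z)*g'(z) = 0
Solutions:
 g(z) = C1 + Integral(z/cos(z), z)


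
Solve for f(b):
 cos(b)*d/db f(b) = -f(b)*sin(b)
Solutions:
 f(b) = C1*cos(b)


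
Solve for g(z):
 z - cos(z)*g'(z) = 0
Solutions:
 g(z) = C1 + Integral(z/cos(z), z)


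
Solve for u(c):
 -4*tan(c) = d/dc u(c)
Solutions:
 u(c) = C1 + 4*log(cos(c))


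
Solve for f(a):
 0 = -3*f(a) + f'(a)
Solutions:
 f(a) = C1*exp(3*a)


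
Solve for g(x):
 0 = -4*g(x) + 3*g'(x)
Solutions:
 g(x) = C1*exp(4*x/3)


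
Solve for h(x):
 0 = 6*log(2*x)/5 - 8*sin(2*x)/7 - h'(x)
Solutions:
 h(x) = C1 + 6*x*log(x)/5 - 6*x/5 + 6*x*log(2)/5 + 4*cos(2*x)/7


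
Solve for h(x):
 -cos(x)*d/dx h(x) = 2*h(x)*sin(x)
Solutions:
 h(x) = C1*cos(x)^2


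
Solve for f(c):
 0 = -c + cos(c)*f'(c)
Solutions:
 f(c) = C1 + Integral(c/cos(c), c)


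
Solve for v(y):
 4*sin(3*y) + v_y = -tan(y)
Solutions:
 v(y) = C1 + log(cos(y)) + 4*cos(3*y)/3


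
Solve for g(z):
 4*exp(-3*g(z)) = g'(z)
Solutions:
 g(z) = log(C1 + 12*z)/3
 g(z) = log((-3^(1/3) - 3^(5/6)*I)*(C1 + 4*z)^(1/3)/2)
 g(z) = log((-3^(1/3) + 3^(5/6)*I)*(C1 + 4*z)^(1/3)/2)


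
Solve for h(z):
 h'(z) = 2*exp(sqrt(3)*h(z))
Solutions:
 h(z) = sqrt(3)*(2*log(-1/(C1 + 2*z)) - log(3))/6


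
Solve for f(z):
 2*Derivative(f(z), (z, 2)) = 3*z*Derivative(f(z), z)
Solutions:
 f(z) = C1 + C2*erfi(sqrt(3)*z/2)


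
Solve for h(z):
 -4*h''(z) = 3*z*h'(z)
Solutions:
 h(z) = C1 + C2*erf(sqrt(6)*z/4)


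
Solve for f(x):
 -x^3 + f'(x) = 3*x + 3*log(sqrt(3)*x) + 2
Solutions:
 f(x) = C1 + x^4/4 + 3*x^2/2 + 3*x*log(x) - x + 3*x*log(3)/2


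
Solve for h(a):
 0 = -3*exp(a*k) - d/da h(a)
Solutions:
 h(a) = C1 - 3*exp(a*k)/k


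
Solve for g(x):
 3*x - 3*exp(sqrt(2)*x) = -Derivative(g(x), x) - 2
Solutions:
 g(x) = C1 - 3*x^2/2 - 2*x + 3*sqrt(2)*exp(sqrt(2)*x)/2


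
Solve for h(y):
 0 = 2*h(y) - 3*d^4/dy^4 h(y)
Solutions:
 h(y) = C1*exp(-2^(1/4)*3^(3/4)*y/3) + C2*exp(2^(1/4)*3^(3/4)*y/3) + C3*sin(2^(1/4)*3^(3/4)*y/3) + C4*cos(2^(1/4)*3^(3/4)*y/3)


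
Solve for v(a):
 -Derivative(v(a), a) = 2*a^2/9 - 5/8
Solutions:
 v(a) = C1 - 2*a^3/27 + 5*a/8


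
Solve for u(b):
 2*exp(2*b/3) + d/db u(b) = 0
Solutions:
 u(b) = C1 - 3*exp(2*b/3)


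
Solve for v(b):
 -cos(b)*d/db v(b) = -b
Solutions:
 v(b) = C1 + Integral(b/cos(b), b)


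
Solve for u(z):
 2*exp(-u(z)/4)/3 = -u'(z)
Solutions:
 u(z) = 4*log(C1 - z/6)


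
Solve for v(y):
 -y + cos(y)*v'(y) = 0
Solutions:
 v(y) = C1 + Integral(y/cos(y), y)


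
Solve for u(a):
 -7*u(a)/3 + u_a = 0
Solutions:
 u(a) = C1*exp(7*a/3)


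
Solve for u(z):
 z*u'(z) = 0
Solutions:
 u(z) = C1


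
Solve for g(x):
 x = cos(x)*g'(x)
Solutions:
 g(x) = C1 + Integral(x/cos(x), x)


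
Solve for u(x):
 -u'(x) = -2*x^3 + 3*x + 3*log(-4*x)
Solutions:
 u(x) = C1 + x^4/2 - 3*x^2/2 - 3*x*log(-x) + 3*x*(1 - 2*log(2))


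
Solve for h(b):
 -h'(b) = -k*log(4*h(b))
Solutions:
 Integral(1/(log(_y) + 2*log(2)), (_y, h(b))) = C1 + b*k


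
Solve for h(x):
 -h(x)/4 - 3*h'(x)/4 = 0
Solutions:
 h(x) = C1*exp(-x/3)


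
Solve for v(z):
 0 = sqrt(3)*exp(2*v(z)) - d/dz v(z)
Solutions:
 v(z) = log(-sqrt(-1/(C1 + sqrt(3)*z))) - log(2)/2
 v(z) = log(-1/(C1 + sqrt(3)*z))/2 - log(2)/2


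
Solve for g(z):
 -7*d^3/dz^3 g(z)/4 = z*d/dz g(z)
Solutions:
 g(z) = C1 + Integral(C2*airyai(-14^(2/3)*z/7) + C3*airybi(-14^(2/3)*z/7), z)


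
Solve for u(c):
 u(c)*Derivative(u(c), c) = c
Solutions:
 u(c) = -sqrt(C1 + c^2)
 u(c) = sqrt(C1 + c^2)


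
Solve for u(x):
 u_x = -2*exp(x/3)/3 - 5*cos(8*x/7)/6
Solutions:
 u(x) = C1 - 2*exp(x/3) - 35*sin(8*x/7)/48


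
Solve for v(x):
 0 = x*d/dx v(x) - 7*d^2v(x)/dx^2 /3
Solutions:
 v(x) = C1 + C2*erfi(sqrt(42)*x/14)


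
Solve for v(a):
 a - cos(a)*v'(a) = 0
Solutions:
 v(a) = C1 + Integral(a/cos(a), a)


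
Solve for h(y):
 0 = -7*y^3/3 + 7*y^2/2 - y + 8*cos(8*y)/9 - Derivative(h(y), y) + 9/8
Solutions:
 h(y) = C1 - 7*y^4/12 + 7*y^3/6 - y^2/2 + 9*y/8 + sin(8*y)/9


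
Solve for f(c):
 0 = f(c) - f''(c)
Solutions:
 f(c) = C1*exp(-c) + C2*exp(c)


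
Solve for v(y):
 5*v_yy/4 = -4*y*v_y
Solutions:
 v(y) = C1 + C2*erf(2*sqrt(10)*y/5)


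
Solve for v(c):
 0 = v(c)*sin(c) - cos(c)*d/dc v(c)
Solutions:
 v(c) = C1/cos(c)


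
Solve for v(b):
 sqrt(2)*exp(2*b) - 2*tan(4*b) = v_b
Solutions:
 v(b) = C1 + sqrt(2)*exp(2*b)/2 + log(cos(4*b))/2


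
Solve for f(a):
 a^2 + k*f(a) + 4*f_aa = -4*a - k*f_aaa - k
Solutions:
 f(a) = C1*exp(-a*((sqrt((27 + 128/k^3)^2 - 16384/k^6)/2 + 27/2 + 64/k^3)^(1/3) + 4/k + 16/(k^2*(sqrt((27 + 128/k^3)^2 - 16384/k^6)/2 + 27/2 + 64/k^3)^(1/3)))/3) + C2*exp(a*((sqrt((27 + 128/k^3)^2 - 16384/k^6)/2 + 27/2 + 64/k^3)^(1/3) - sqrt(3)*I*(sqrt((27 + 128/k^3)^2 - 16384/k^6)/2 + 27/2 + 64/k^3)^(1/3) - 8/k - 64/(k^2*(-1 + sqrt(3)*I)*(sqrt((27 + 128/k^3)^2 - 16384/k^6)/2 + 27/2 + 64/k^3)^(1/3)))/6) + C3*exp(a*((sqrt((27 + 128/k^3)^2 - 16384/k^6)/2 + 27/2 + 64/k^3)^(1/3) + sqrt(3)*I*(sqrt((27 + 128/k^3)^2 - 16384/k^6)/2 + 27/2 + 64/k^3)^(1/3) - 8/k + 64/(k^2*(1 + sqrt(3)*I)*(sqrt((27 + 128/k^3)^2 - 16384/k^6)/2 + 27/2 + 64/k^3)^(1/3)))/6) - a^2/k - 4*a/k - 1 + 8/k^2


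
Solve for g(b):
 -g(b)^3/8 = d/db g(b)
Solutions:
 g(b) = -2*sqrt(-1/(C1 - b))
 g(b) = 2*sqrt(-1/(C1 - b))


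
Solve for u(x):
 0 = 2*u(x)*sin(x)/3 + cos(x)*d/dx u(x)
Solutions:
 u(x) = C1*cos(x)^(2/3)


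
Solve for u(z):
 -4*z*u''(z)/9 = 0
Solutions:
 u(z) = C1 + C2*z


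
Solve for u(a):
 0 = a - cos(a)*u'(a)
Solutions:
 u(a) = C1 + Integral(a/cos(a), a)


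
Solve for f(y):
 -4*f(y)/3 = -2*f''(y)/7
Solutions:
 f(y) = C1*exp(-sqrt(42)*y/3) + C2*exp(sqrt(42)*y/3)


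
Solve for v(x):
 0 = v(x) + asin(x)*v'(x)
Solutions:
 v(x) = C1*exp(-Integral(1/asin(x), x))


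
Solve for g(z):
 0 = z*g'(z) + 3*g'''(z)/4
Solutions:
 g(z) = C1 + Integral(C2*airyai(-6^(2/3)*z/3) + C3*airybi(-6^(2/3)*z/3), z)


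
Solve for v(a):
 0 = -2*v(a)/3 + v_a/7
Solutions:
 v(a) = C1*exp(14*a/3)


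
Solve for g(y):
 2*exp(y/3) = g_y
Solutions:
 g(y) = C1 + 6*exp(y/3)


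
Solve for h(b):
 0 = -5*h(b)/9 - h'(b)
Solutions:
 h(b) = C1*exp(-5*b/9)


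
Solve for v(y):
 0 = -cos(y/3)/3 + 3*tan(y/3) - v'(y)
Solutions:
 v(y) = C1 - 9*log(cos(y/3)) - sin(y/3)


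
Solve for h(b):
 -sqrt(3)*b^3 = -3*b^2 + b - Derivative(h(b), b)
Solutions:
 h(b) = C1 + sqrt(3)*b^4/4 - b^3 + b^2/2


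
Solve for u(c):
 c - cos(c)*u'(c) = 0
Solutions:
 u(c) = C1 + Integral(c/cos(c), c)


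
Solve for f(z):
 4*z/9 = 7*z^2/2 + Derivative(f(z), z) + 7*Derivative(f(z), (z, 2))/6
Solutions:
 f(z) = C1 + C2*exp(-6*z/7) - 7*z^3/6 + 155*z^2/36 - 1085*z/108


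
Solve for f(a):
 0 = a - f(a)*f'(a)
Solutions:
 f(a) = -sqrt(C1 + a^2)
 f(a) = sqrt(C1 + a^2)


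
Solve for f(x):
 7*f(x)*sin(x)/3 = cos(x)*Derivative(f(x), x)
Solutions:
 f(x) = C1/cos(x)^(7/3)


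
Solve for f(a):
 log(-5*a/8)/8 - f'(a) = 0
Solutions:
 f(a) = C1 + a*log(-a)/8 + a*(-3*log(2) - 1 + log(5))/8


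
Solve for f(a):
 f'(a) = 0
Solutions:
 f(a) = C1


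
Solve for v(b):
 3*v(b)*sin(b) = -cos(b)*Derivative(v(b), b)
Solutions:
 v(b) = C1*cos(b)^3


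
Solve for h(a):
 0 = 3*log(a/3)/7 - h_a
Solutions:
 h(a) = C1 + 3*a*log(a)/7 - 3*a*log(3)/7 - 3*a/7


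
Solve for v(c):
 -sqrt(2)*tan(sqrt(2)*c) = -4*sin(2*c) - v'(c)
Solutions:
 v(c) = C1 - log(cos(sqrt(2)*c)) + 2*cos(2*c)


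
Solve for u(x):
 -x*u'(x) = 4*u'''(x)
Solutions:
 u(x) = C1 + Integral(C2*airyai(-2^(1/3)*x/2) + C3*airybi(-2^(1/3)*x/2), x)


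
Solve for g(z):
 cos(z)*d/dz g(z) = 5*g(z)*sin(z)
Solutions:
 g(z) = C1/cos(z)^5
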